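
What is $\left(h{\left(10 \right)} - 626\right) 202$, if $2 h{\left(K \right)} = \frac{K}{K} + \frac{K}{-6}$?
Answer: $- \frac{379558}{3} \approx -1.2652 \cdot 10^{5}$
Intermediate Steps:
$h{\left(K \right)} = \frac{1}{2} - \frac{K}{12}$ ($h{\left(K \right)} = \frac{\frac{K}{K} + \frac{K}{-6}}{2} = \frac{1 + K \left(- \frac{1}{6}\right)}{2} = \frac{1 - \frac{K}{6}}{2} = \frac{1}{2} - \frac{K}{12}$)
$\left(h{\left(10 \right)} - 626\right) 202 = \left(\left(\frac{1}{2} - \frac{5}{6}\right) - 626\right) 202 = \left(- \frac{1}{3} - 626\right) 202 = \left(- \frac{1879}{3}\right) 202 = - \frac{379558}{3}$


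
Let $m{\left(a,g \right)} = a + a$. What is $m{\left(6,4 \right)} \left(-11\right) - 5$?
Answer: $-137$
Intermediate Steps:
$m{\left(a,g \right)} = 2 a$
$m{\left(6,4 \right)} \left(-11\right) - 5 = 2 \cdot 6 \left(-11\right) - 5 = 12 \left(-11\right) - 5 = -132 - 5 = -137$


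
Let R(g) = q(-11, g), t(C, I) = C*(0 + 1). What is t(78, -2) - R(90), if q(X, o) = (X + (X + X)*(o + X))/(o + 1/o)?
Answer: 789288/8101 ≈ 97.431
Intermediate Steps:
t(C, I) = C (t(C, I) = C*1 = C)
q(X, o) = (X + 2*X*(X + o))/(o + 1/o) (q(X, o) = (X + (2*X)*(X + o))/(o + 1/o) = (X + 2*X*(X + o))/(o + 1/o))
R(g) = -11*g*(-21 + 2*g)/(1 + g²) (R(g) = -11*g*(1 + 2*(-11) + 2*g)/(1 + g²) = -11*g*(1 - 22 + 2*g)/(1 + g²) = -11*g*(-21 + 2*g)/(1 + g²))
t(78, -2) - R(90) = 78 - 11*90*(21 - 2*90)/(1 + 90²) = 78 - 11*90*(21 - 180)/(1 + 8100) = 78 - 11*90*(-159)/8101 = 78 - 1*(-157410/8101) = 78 + 157410/8101 = 789288/8101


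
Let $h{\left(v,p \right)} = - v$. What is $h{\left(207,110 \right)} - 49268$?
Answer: $-49475$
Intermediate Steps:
$h{\left(207,110 \right)} - 49268 = \left(-1\right) 207 - 49268 = -207 - 49268 = -49475$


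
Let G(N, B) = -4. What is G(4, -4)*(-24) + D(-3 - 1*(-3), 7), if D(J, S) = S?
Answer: 103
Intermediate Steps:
G(4, -4)*(-24) + D(-3 - 1*(-3), 7) = -4*(-24) + 7 = 96 + 7 = 103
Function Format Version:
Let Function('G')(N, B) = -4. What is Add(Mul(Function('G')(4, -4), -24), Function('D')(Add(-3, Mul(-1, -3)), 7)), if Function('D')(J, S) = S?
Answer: 103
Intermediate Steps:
Add(Mul(Function('G')(4, -4), -24), Function('D')(Add(-3, Mul(-1, -3)), 7)) = Add(Mul(-4, -24), 7) = Add(96, 7) = 103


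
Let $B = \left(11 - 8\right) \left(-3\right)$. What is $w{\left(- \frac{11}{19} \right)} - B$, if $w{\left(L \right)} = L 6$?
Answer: $\frac{105}{19} \approx 5.5263$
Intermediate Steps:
$B = -9$ ($B = 3 \left(-3\right) = -9$)
$w{\left(L \right)} = 6 L$
$w{\left(- \frac{11}{19} \right)} - B = 6 \left(- \frac{11}{19}\right) - -9 = 6 \left(\left(-11\right) \frac{1}{19}\right) + 9 = 6 \left(- \frac{11}{19}\right) + 9 = - \frac{66}{19} + 9 = \frac{105}{19}$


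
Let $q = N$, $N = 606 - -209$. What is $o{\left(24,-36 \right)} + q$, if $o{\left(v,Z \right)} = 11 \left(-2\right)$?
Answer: $793$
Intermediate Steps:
$o{\left(v,Z \right)} = -22$
$N = 815$ ($N = 606 + 209 = 815$)
$q = 815$
$o{\left(24,-36 \right)} + q = -22 + 815 = 793$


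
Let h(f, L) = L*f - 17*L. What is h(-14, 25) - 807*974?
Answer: -786793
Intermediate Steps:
h(f, L) = -17*L + L*f
h(-14, 25) - 807*974 = 25*(-17 - 14) - 807*974 = 25*(-31) - 786018 = -775 - 786018 = -786793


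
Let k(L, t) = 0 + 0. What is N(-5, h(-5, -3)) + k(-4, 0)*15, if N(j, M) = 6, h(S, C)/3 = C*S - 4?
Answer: 6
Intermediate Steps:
k(L, t) = 0
h(S, C) = -12 + 3*C*S (h(S, C) = 3*(C*S - 4) = 3*(-4 + C*S) = -12 + 3*C*S)
N(-5, h(-5, -3)) + k(-4, 0)*15 = 6 + 0*15 = 6 + 0 = 6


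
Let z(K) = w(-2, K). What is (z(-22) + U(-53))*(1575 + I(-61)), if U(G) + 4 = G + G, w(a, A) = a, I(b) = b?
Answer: -169568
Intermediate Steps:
z(K) = -2
U(G) = -4 + 2*G (U(G) = -4 + (G + G) = -4 + 2*G)
(z(-22) + U(-53))*(1575 + I(-61)) = (-2 + (-4 + 2*(-53)))*(1575 - 61) = (-2 + (-4 - 106))*1514 = (-2 - 110)*1514 = -112*1514 = -169568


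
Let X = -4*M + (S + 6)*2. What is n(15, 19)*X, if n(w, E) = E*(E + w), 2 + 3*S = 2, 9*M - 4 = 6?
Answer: 43928/9 ≈ 4880.9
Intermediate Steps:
M = 10/9 (M = 4/9 + (⅑)*6 = 4/9 + ⅔ = 10/9 ≈ 1.1111)
S = 0 (S = -⅔ + (⅓)*2 = -⅔ + ⅔ = 0)
X = 68/9 (X = -4*10/9 + (0 + 6)*2 = -40/9 + 6*2 = -40/9 + 12 = 68/9 ≈ 7.5556)
n(15, 19)*X = (19*(19 + 15))*(68/9) = (19*34)*(68/9) = 646*(68/9) = 43928/9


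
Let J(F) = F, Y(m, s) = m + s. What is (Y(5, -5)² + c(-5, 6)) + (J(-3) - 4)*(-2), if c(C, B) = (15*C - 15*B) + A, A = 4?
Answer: -147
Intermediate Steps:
c(C, B) = 4 - 15*B + 15*C (c(C, B) = (15*C - 15*B) + 4 = (-15*B + 15*C) + 4 = 4 - 15*B + 15*C)
(Y(5, -5)² + c(-5, 6)) + (J(-3) - 4)*(-2) = ((5 - 5)² + (4 - 15*6 + 15*(-5))) + (-3 - 4)*(-2) = (0² + (4 - 90 - 75)) - 7*(-2) = (0 - 161) + 14 = -161 + 14 = -147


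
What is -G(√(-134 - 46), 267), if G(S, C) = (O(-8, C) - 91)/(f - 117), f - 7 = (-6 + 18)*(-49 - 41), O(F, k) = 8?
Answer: -83/1190 ≈ -0.069748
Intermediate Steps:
f = -1073 (f = 7 + (-6 + 18)*(-49 - 41) = 7 + 12*(-90) = 7 - 1080 = -1073)
G(S, C) = 83/1190 (G(S, C) = (8 - 91)/(-1073 - 117) = -83/(-1190) = -83*(-1/1190) = 83/1190)
-G(√(-134 - 46), 267) = -1*83/1190 = -83/1190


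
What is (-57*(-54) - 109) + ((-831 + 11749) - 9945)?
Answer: 3942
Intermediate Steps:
(-57*(-54) - 109) + ((-831 + 11749) - 9945) = (3078 - 109) + (10918 - 9945) = 2969 + 973 = 3942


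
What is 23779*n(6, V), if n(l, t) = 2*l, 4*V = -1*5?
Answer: 285348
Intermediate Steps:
V = -5/4 (V = (-1*5)/4 = (¼)*(-5) = -5/4 ≈ -1.2500)
23779*n(6, V) = 23779*(2*6) = 23779*12 = 285348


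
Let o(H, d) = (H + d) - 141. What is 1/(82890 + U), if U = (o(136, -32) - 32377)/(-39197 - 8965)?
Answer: 24081/1996090297 ≈ 1.2064e-5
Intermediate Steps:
o(H, d) = -141 + H + d
U = 16207/24081 (U = ((-141 + 136 - 32) - 32377)/(-39197 - 8965) = (-37 - 32377)/(-48162) = -32414*(-1/48162) = 16207/24081 ≈ 0.67302)
1/(82890 + U) = 1/(82890 + 16207/24081) = 1/(1996090297/24081) = 24081/1996090297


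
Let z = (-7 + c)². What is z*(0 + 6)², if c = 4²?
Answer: 2916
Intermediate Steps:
c = 16
z = 81 (z = (-7 + 16)² = 9² = 81)
z*(0 + 6)² = 81*(0 + 6)² = 81*6² = 81*36 = 2916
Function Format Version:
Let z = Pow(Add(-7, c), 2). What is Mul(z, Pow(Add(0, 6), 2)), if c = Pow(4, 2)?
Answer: 2916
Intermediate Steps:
c = 16
z = 81 (z = Pow(Add(-7, 16), 2) = Pow(9, 2) = 81)
Mul(z, Pow(Add(0, 6), 2)) = Mul(81, Pow(Add(0, 6), 2)) = Mul(81, Pow(6, 2)) = Mul(81, 36) = 2916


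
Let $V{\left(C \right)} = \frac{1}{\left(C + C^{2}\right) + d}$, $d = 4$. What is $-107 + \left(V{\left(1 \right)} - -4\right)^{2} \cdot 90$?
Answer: $\frac{2911}{2} \approx 1455.5$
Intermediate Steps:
$V{\left(C \right)} = \frac{1}{4 + C + C^{2}}$ ($V{\left(C \right)} = \frac{1}{\left(C + C^{2}\right) + 4} = \frac{1}{4 + C + C^{2}}$)
$-107 + \left(V{\left(1 \right)} - -4\right)^{2} \cdot 90 = -107 + \left(\frac{1}{4 + 1 + 1^{2}} - -4\right)^{2} \cdot 90 = -107 + \left(\frac{1}{4 + 1 + 1} + 4\right)^{2} \cdot 90 = -107 + \left(\frac{1}{6} + 4\right)^{2} \cdot 90 = -107 + \left(\frac{25}{6}\right)^{2} \cdot 90 = -107 + \frac{625}{36} \cdot 90 = -107 + \frac{3125}{2} = \frac{2911}{2}$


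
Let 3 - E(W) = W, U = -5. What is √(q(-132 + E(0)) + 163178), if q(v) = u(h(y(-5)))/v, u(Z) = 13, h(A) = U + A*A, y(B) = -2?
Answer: √2715443421/129 ≈ 403.95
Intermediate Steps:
E(W) = 3 - W
h(A) = -5 + A² (h(A) = -5 + A*A = -5 + A²)
q(v) = 13/v
√(q(-132 + E(0)) + 163178) = √(13/(-132 + (3 - 1*0)) + 163178) = √(13/(-132 + (3 + 0)) + 163178) = √(13/(-132 + 3) + 163178) = √(13/(-129) + 163178) = √(13*(-1/129) + 163178) = √(-13/129 + 163178) = √(21049949/129) = √2715443421/129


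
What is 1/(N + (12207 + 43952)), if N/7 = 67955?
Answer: 1/531844 ≈ 1.8803e-6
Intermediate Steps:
N = 475685 (N = 7*67955 = 475685)
1/(N + (12207 + 43952)) = 1/(475685 + (12207 + 43952)) = 1/(475685 + 56159) = 1/531844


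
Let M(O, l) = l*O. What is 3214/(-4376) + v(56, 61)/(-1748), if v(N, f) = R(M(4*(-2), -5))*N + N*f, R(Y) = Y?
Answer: -3796091/956156 ≈ -3.9702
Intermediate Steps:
M(O, l) = O*l
v(N, f) = 40*N + N*f (v(N, f) = ((4*(-2))*(-5))*N + N*f = (-8*(-5))*N + N*f = 40*N + N*f)
3214/(-4376) + v(56, 61)/(-1748) = 3214/(-4376) + (56*(40 + 61))/(-1748) = 3214*(-1/4376) + (56*101)*(-1/1748) = -1607/2188 + 5656*(-1/1748) = -1607/2188 - 1414/437 = -3796091/956156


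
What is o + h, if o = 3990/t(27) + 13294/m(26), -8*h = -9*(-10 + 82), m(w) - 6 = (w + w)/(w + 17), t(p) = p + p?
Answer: 2788459/1395 ≈ 1998.9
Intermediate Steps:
t(p) = 2*p
m(w) = 6 + 2*w/(17 + w) (m(w) = 6 + (w + w)/(w + 17) = 6 + (2*w)/(17 + w) = 6 + 2*w/(17 + w))
h = 81 (h = -(-9)*(-10 + 82)/8 = -(-9)*72/8 = -⅛*(-648) = 81)
o = 2675464/1395 (o = 3990/((2*27)) + 13294/((2*(51 + 4*26)/(17 + 26))) = 3990/54 + 13294/((2*(51 + 104)/43)) = 3990*(1/54) + 13294/((2*(1/43)*155)) = 665/9 + 13294/(310/43) = 665/9 + 13294*(43/310) = 665/9 + 285821/155 = 2675464/1395 ≈ 1917.9)
o + h = 2675464/1395 + 81 = 2788459/1395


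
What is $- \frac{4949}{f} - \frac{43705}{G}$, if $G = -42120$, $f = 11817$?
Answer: $\frac{401}{648} \approx 0.61883$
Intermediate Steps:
$- \frac{4949}{f} - \frac{43705}{G} = - \frac{4949}{11817} - \frac{43705}{-42120} = \left(-4949\right) \frac{1}{11817} - - \frac{8741}{8424} = - \frac{49}{117} + \frac{8741}{8424} = \frac{401}{648}$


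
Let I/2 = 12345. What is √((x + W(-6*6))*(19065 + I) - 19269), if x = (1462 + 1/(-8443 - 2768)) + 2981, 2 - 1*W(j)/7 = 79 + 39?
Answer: √2218438766253839/3737 ≈ 12604.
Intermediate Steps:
I = 24690 (I = 2*12345 = 24690)
W(j) = -812 (W(j) = 14 - 7*(79 + 39) = 14 - 7*118 = 14 - 826 = -812)
x = 49810472/11211 (x = (1462 + 1/(-11211)) + 2981 = (1462 - 1/11211) + 2981 = 16390481/11211 + 2981 = 49810472/11211 ≈ 4443.0)
√((x + W(-6*6))*(19065 + I) - 19269) = √((49810472/11211 - 812)*(19065 + 24690) - 19269) = √((40707140/11211)*43755 - 19269) = √(593713636900/3737 - 19269) = √(593641628647/3737) = √2218438766253839/3737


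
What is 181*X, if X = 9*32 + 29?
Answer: 57377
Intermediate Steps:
X = 317 (X = 288 + 29 = 317)
181*X = 181*317 = 57377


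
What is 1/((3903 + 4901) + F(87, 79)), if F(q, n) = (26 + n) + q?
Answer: 1/8996 ≈ 0.00011116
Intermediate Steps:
F(q, n) = 26 + n + q
1/((3903 + 4901) + F(87, 79)) = 1/((3903 + 4901) + (26 + 79 + 87)) = 1/(8804 + 192) = 1/8996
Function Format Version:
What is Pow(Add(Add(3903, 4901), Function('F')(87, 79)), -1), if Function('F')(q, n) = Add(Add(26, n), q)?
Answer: Rational(1, 8996) ≈ 0.00011116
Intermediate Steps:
Function('F')(q, n) = Add(26, n, q)
Pow(Add(Add(3903, 4901), Function('F')(87, 79)), -1) = Pow(Add(Add(3903, 4901), Add(26, 79, 87)), -1) = Pow(Add(8804, 192), -1) = Pow(8996, -1) = Rational(1, 8996)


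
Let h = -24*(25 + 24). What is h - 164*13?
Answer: -3308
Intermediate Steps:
h = -1176 (h = -24*49 = -1176)
h - 164*13 = -1176 - 164*13 = -1176 - 1*2132 = -1176 - 2132 = -3308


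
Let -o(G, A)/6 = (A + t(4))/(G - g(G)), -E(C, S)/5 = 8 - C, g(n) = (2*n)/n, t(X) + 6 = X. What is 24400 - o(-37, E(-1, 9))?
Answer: 317294/13 ≈ 24407.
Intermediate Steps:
t(X) = -6 + X
g(n) = 2
E(C, S) = -40 + 5*C (E(C, S) = -5*(8 - C) = -40 + 5*C)
o(G, A) = -6*(-2 + A)/(-2 + G) (o(G, A) = -6*(A + (-6 + 4))/(G - 1*2) = -6*(A - 2)/(G - 2) = -6*(-2 + A)/(-2 + G))
24400 - o(-37, E(-1, 9)) = 24400 - 6*(2 - (-40 + 5*(-1)))/(-2 - 37) = 24400 - 6*(2 - (-40 - 5))/(-39) = 24400 - 6*(-1)*(2 - 1*(-45))/39 = 24400 - 6*(-1)*(2 + 45)/39 = 24400 - 6*(-1)*47/39 = 24400 - 1*(-94/13) = 24400 + 94/13 = 317294/13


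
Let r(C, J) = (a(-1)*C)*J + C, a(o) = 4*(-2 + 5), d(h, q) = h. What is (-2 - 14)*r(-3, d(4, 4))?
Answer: 2352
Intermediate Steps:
a(o) = 12 (a(o) = 4*3 = 12)
r(C, J) = C + 12*C*J (r(C, J) = (12*C)*J + C = 12*C*J + C = C + 12*C*J)
(-2 - 14)*r(-3, d(4, 4)) = (-2 - 14)*(-3*(1 + 12*4)) = -(-48)*(1 + 48) = -(-48)*49 = -16*(-147) = 2352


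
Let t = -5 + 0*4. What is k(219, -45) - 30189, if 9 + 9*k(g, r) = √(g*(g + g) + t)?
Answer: -30190 + √95917/9 ≈ -30156.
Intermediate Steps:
t = -5 (t = -5 + 0 = -5)
k(g, r) = -1 + √(-5 + 2*g²)/9 (k(g, r) = -1 + √(g*(g + g) - 5)/9 = -1 + √(g*(2*g) - 5)/9 = -1 + √(2*g² - 5)/9 = -1 + √(-5 + 2*g²)/9)
k(219, -45) - 30189 = (-1 + √(-5 + 2*219²)/9) - 30189 = (-1 + √(-5 + 2*47961)/9) - 30189 = (-1 + √(-5 + 95922)/9) - 30189 = (-1 + √95917/9) - 30189 = -30190 + √95917/9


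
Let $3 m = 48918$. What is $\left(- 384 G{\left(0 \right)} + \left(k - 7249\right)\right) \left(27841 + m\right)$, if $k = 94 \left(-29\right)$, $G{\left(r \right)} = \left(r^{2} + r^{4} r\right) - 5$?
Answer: $-355604085$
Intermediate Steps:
$m = 16306$ ($m = \frac{1}{3} \cdot 48918 = 16306$)
$G{\left(r \right)} = -5 + r^{2} + r^{5}$ ($G{\left(r \right)} = \left(r^{2} + r^{5}\right) - 5 = -5 + r^{2} + r^{5}$)
$k = -2726$
$\left(- 384 G{\left(0 \right)} + \left(k - 7249\right)\right) \left(27841 + m\right) = \left(- 384 \left(-5 + 0^{2} + 0^{5}\right) - 9975\right) \left(27841 + 16306\right) = \left(- 384 \left(-5 + 0 + 0\right) - 9975\right) 44147 = \left(\left(-384\right) \left(-5\right) - 9975\right) 44147 = \left(1920 - 9975\right) 44147 = \left(-8055\right) 44147 = -355604085$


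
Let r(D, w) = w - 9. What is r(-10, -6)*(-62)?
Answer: 930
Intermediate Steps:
r(D, w) = -9 + w
r(-10, -6)*(-62) = (-9 - 6)*(-62) = -15*(-62) = 930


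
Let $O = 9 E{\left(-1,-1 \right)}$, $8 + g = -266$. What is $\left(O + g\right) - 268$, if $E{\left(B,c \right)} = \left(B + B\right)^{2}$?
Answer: $-506$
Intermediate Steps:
$g = -274$ ($g = -8 - 266 = -274$)
$E{\left(B,c \right)} = 4 B^{2}$ ($E{\left(B,c \right)} = \left(2 B\right)^{2} = 4 B^{2}$)
$O = 36$ ($O = 9 \cdot 4 \left(-1\right)^{2} = 9 \cdot 4 \cdot 1 = 9 \cdot 4 = 36$)
$\left(O + g\right) - 268 = \left(36 - 274\right) - 268 = -238 - 268 = -506$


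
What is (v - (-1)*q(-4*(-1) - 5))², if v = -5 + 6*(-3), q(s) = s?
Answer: 576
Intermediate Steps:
v = -23 (v = -5 - 18 = -23)
(v - (-1)*q(-4*(-1) - 5))² = (-23 - (-1)*(-4*(-1) - 5))² = (-23 - (-1)*(4 - 5))² = (-23 - (-1)*(-1))² = (-23 - 1*1)² = (-23 - 1)² = (-24)² = 576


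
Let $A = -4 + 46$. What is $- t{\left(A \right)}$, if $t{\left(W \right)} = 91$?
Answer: $-91$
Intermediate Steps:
$A = 42$
$- t{\left(A \right)} = \left(-1\right) 91 = -91$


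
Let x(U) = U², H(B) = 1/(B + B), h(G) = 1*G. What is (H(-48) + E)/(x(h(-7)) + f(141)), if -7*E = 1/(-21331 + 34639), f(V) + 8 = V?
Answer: -7771/135635136 ≈ -5.7293e-5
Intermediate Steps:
f(V) = -8 + V
E = -1/93156 (E = -1/(7*(-21331 + 34639)) = -⅐/13308 = -⅐*1/13308 = -1/93156 ≈ -1.0735e-5)
h(G) = G
H(B) = 1/(2*B)
(H(-48) + E)/(x(h(-7)) + f(141)) = ((½)/(-48) - 1/93156)/((-7)² + (-8 + 141)) = ((½)*(-1/48) - 1/93156)/(49 + 133) = (-1/96 - 1/93156)/182 = -7771/745248*1/182 = -7771/135635136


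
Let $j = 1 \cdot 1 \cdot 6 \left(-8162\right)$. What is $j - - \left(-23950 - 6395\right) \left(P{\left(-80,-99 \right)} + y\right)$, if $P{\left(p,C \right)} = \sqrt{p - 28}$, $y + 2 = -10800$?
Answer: $327737718 - 182070 i \sqrt{3} \approx 3.2774 \cdot 10^{8} - 3.1535 \cdot 10^{5} i$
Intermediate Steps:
$y = -10802$ ($y = -2 - 10800 = -10802$)
$P{\left(p,C \right)} = \sqrt{-28 + p}$
$j = -48972$ ($j = 1 \cdot 6 \left(-8162\right) = 6 \left(-8162\right) = -48972$)
$j - - \left(-23950 - 6395\right) \left(P{\left(-80,-99 \right)} + y\right) = -48972 - - \left(-23950 - 6395\right) \left(\sqrt{-28 - 80} - 10802\right) = -48972 - - \left(-30345\right) \left(\sqrt{-108} - 10802\right) = -48972 - - \left(-30345\right) \left(6 i \sqrt{3} - 10802\right) = -48972 - - \left(-30345\right) \left(-10802 + 6 i \sqrt{3}\right) = -48972 - - (327786690 - 182070 i \sqrt{3}) = -48972 - \left(-327786690 + 182070 i \sqrt{3}\right) = -48972 + \left(327786690 - 182070 i \sqrt{3}\right) = 327737718 - 182070 i \sqrt{3}$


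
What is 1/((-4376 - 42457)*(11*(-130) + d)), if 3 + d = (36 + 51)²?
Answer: -1/287367288 ≈ -3.4799e-9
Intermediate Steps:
d = 7566 (d = -3 + (36 + 51)² = -3 + 87² = -3 + 7569 = 7566)
1/((-4376 - 42457)*(11*(-130) + d)) = 1/((-4376 - 42457)*(11*(-130) + 7566)) = 1/(-46833*(-1430 + 7566)) = 1/(-46833*6136) = 1/(-287367288) = -1/287367288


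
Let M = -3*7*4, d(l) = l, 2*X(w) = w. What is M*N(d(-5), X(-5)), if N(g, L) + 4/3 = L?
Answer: 322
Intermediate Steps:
X(w) = w/2
N(g, L) = -4/3 + L
M = -84 (M = -21*4 = -84)
M*N(d(-5), X(-5)) = -84*(-4/3 + (½)*(-5)) = -84*(-4/3 - 5/2) = -84*(-23/6) = 322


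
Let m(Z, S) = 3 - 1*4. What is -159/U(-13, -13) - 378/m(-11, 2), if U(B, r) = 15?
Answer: 1837/5 ≈ 367.40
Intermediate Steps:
m(Z, S) = -1 (m(Z, S) = 3 - 4 = -1)
-159/U(-13, -13) - 378/m(-11, 2) = -159/15 - 378/(-1) = -159*1/15 - 378*(-1) = -53/5 + 378 = 1837/5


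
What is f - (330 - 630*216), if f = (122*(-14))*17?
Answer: 106714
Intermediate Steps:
f = -29036 (f = -1708*17 = -29036)
f - (330 - 630*216) = -29036 - (330 - 630*216) = -29036 - (330 - 136080) = -29036 - 1*(-135750) = -29036 + 135750 = 106714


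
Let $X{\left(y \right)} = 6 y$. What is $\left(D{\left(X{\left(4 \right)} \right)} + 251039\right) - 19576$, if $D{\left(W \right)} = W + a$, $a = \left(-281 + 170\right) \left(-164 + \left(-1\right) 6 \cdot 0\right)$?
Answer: $249691$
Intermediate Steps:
$a = 18204$ ($a = - 111 \left(-164 - 0\right) = - 111 \left(-164 + 0\right) = \left(-111\right) \left(-164\right) = 18204$)
$D{\left(W \right)} = 18204 + W$ ($D{\left(W \right)} = W + 18204 = 18204 + W$)
$\left(D{\left(X{\left(4 \right)} \right)} + 251039\right) - 19576 = \left(\left(18204 + 6 \cdot 4\right) + 251039\right) - 19576 = \left(\left(18204 + 24\right) + 251039\right) - 19576 = \left(18228 + 251039\right) - 19576 = 269267 - 19576 = 249691$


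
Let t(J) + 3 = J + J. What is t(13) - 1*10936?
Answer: -10913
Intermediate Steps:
t(J) = -3 + 2*J (t(J) = -3 + (J + J) = -3 + 2*J)
t(13) - 1*10936 = (-3 + 2*13) - 1*10936 = (-3 + 26) - 10936 = 23 - 10936 = -10913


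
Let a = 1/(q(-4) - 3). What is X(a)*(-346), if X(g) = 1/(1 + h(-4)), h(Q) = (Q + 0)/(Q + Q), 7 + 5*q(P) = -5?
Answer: -692/3 ≈ -230.67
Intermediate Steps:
q(P) = -12/5 (q(P) = -7/5 + (⅕)*(-5) = -7/5 - 1 = -12/5)
h(Q) = ½ (h(Q) = Q/((2*Q)) = Q*(1/(2*Q)) = ½)
a = -5/27 (a = 1/(-12/5 - 3) = 1/(-27/5) = -5/27 ≈ -0.18519)
X(g) = ⅔ (X(g) = 1/(1 + ½) = 1/(3/2) = ⅔)
X(a)*(-346) = (⅔)*(-346) = -692/3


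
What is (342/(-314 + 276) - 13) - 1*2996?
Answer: -3018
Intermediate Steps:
(342/(-314 + 276) - 13) - 1*2996 = (342/(-38) - 13) - 2996 = (-1/38*342 - 13) - 2996 = (-9 - 13) - 2996 = -22 - 2996 = -3018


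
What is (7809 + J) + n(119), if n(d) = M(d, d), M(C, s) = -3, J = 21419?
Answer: 29225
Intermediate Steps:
n(d) = -3
(7809 + J) + n(119) = (7809 + 21419) - 3 = 29228 - 3 = 29225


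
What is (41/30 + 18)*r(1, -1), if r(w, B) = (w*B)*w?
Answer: -581/30 ≈ -19.367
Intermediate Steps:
r(w, B) = B*w**2 (r(w, B) = (B*w)*w = B*w**2)
(41/30 + 18)*r(1, -1) = (41/30 + 18)*(-1*1**2) = (41*(1/30) + 18)*(-1*1) = (41/30 + 18)*(-1) = (581/30)*(-1) = -581/30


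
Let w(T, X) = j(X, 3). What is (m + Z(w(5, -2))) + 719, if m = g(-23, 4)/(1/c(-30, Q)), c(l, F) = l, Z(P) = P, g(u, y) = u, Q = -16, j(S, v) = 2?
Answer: 1411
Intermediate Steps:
w(T, X) = 2
m = 690 (m = -23/(1/(-30)) = -23/(-1/30) = -23*(-30) = 690)
(m + Z(w(5, -2))) + 719 = (690 + 2) + 719 = 692 + 719 = 1411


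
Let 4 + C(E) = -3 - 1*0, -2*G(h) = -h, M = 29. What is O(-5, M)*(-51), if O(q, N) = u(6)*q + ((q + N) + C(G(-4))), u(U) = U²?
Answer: 8313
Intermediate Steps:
G(h) = h/2 (G(h) = -(-1)*h/2 = h/2)
C(E) = -7 (C(E) = -4 + (-3 - 1*0) = -4 + (-3 + 0) = -4 - 3 = -7)
O(q, N) = -7 + N + 37*q (O(q, N) = 6²*q + ((q + N) - 7) = 36*q + ((N + q) - 7) = 36*q + (-7 + N + q) = -7 + N + 37*q)
O(-5, M)*(-51) = (-7 + 29 + 37*(-5))*(-51) = (-7 + 29 - 185)*(-51) = -163*(-51) = 8313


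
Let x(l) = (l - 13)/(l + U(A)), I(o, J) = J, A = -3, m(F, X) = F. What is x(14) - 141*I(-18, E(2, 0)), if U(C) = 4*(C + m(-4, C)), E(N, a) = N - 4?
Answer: 3947/14 ≈ 281.93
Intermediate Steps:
E(N, a) = -4 + N
U(C) = -16 + 4*C (U(C) = 4*(C - 4) = 4*(-4 + C) = -16 + 4*C)
x(l) = (-13 + l)/(-28 + l) (x(l) = (l - 13)/(l + (-16 + 4*(-3))) = (-13 + l)/(l + (-16 - 12)) = (-13 + l)/(l - 28) = (-13 + l)/(-28 + l))
x(14) - 141*I(-18, E(2, 0)) = (-13 + 14)/(-28 + 14) - 141*(-4 + 2) = 1/(-14) - 141*(-2) = -1/14*1 + 282 = -1/14 + 282 = 3947/14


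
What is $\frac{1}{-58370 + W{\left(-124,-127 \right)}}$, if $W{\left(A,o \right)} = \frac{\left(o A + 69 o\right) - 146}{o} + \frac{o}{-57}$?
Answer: $- \frac{7239}{422914124} \approx -1.7117 \cdot 10^{-5}$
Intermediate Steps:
$W{\left(A,o \right)} = - \frac{o}{57} + \frac{-146 + 69 o + A o}{o}$ ($W{\left(A,o \right)} = \frac{\left(A o + 69 o\right) - 146}{o} + o \left(- \frac{1}{57}\right) = \frac{\left(69 o + A o\right) - 146}{o} - \frac{o}{57} = \frac{-146 + 69 o + A o}{o} - \frac{o}{57} = - \frac{o}{57} + \frac{-146 + 69 o + A o}{o}$)
$\frac{1}{-58370 + W{\left(-124,-127 \right)}} = \frac{1}{-58370 - \left(\frac{3008}{57} - \frac{146}{127}\right)} = \frac{1}{-58370 + \left(69 - 124 - - \frac{146}{127} + \frac{127}{57}\right)} = \frac{1}{-58370 + \left(69 - 124 + \frac{146}{127} + \frac{127}{57}\right)} = \frac{1}{-58370 - \frac{373694}{7239}} = \frac{1}{- \frac{422914124}{7239}} = - \frac{7239}{422914124}$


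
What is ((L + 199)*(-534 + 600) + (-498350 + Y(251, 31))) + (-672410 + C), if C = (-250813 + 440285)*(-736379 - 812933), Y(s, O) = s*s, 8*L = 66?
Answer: -587104674689/2 ≈ -2.9355e+11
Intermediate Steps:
L = 33/4 (L = (⅛)*66 = 33/4 ≈ 8.2500)
Y(s, O) = s²
C = -293551243264 (C = 189472*(-1549312) = -293551243264)
((L + 199)*(-534 + 600) + (-498350 + Y(251, 31))) + (-672410 + C) = ((33/4 + 199)*(-534 + 600) + (-498350 + 251²)) + (-672410 - 293551243264) = ((829/4)*66 + (-498350 + 63001)) - 293551915674 = (27357/2 - 435349) - 293551915674 = -843341/2 - 293551915674 = -587104674689/2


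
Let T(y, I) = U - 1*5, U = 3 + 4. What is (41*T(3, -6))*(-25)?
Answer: -2050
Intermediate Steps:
U = 7
T(y, I) = 2 (T(y, I) = 7 - 1*5 = 7 - 5 = 2)
(41*T(3, -6))*(-25) = (41*2)*(-25) = 82*(-25) = -2050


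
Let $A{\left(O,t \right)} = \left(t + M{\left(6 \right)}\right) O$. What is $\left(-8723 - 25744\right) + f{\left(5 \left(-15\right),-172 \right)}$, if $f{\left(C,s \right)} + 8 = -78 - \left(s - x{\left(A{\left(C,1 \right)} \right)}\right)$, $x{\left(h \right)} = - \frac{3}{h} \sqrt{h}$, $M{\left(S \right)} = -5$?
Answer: $-34381 - \frac{\sqrt{3}}{10} \approx -34381.0$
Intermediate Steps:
$A{\left(O,t \right)} = O \left(-5 + t\right)$ ($A{\left(O,t \right)} = \left(t - 5\right) O = \left(-5 + t\right) O = O \left(-5 + t\right)$)
$x{\left(h \right)} = - \frac{3}{\sqrt{h}}$
$f{\left(C,s \right)} = -86 - s - \frac{3}{2 \sqrt{- C}}$ ($f{\left(C,s \right)} = -8 - \left(78 + s - - \frac{3}{\sqrt{C \left(-5 + 1\right)}}\right) = -8 - \left(78 + s - - \frac{3}{2 \sqrt{- C}}\right) = -8 - \left(78 + s + \frac{3}{2 \sqrt{- C}}\right) = -86 - s - \frac{3}{2 \sqrt{- C}}$)
$\left(-8723 - 25744\right) + f{\left(5 \left(-15\right),-172 \right)} = \left(-8723 - 25744\right) - \left(-86 + \frac{3}{2 \cdot 5 \sqrt{3}}\right) = -34467 - \left(-86 + \frac{3}{2 \cdot 5 \sqrt{3}}\right) = -34467 - \left(-86 + \frac{\sqrt{3}}{10}\right) = -34467 + \left(86 - \frac{\sqrt{3}}{10}\right) = -34381 - \frac{\sqrt{3}}{10}$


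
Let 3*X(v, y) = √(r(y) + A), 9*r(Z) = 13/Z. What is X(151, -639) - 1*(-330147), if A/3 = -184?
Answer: 330147 + I*√225394115/1917 ≈ 3.3015e+5 + 7.8316*I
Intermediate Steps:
A = -552 (A = 3*(-184) = -552)
r(Z) = 13/(9*Z) (r(Z) = (13/Z)/9 = 13/(9*Z))
X(v, y) = √(-552 + 13/(9*y))/3 (X(v, y) = √(13/(9*y) - 552)/3 = √(-552 + 13/(9*y))/3)
X(151, -639) - 1*(-330147) = √(-4968 + 13/(-639))/9 - 1*(-330147) = √(-4968 + 13*(-1/639))/9 + 330147 = √(-4968 - 13/639)/9 + 330147 = √(-3174565/639)/9 + 330147 = (I*√225394115/213)/9 + 330147 = I*√225394115/1917 + 330147 = 330147 + I*√225394115/1917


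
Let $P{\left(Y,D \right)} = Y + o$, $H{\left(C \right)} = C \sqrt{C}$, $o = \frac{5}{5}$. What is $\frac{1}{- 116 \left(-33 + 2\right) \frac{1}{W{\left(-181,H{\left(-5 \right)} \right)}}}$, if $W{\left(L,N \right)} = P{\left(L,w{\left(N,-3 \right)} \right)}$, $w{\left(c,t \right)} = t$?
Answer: $- \frac{45}{899} \approx -0.050056$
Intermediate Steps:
$o = 1$ ($o = 5 \cdot \frac{1}{5} = 1$)
$H{\left(C \right)} = C^{\frac{3}{2}}$
$P{\left(Y,D \right)} = 1 + Y$ ($P{\left(Y,D \right)} = Y + 1 = 1 + Y$)
$W{\left(L,N \right)} = 1 + L$
$\frac{1}{- 116 \left(-33 + 2\right) \frac{1}{W{\left(-181,H{\left(-5 \right)} \right)}}} = \frac{1}{- 116 \left(-33 + 2\right) \frac{1}{1 - 181}} = \frac{1}{\left(-116\right) \left(-31\right) \frac{1}{-180}} = \frac{1}{3596 \left(- \frac{1}{180}\right)} = \frac{1}{- \frac{899}{45}} = - \frac{45}{899}$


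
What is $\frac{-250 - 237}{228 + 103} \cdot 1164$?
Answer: $- \frac{566868}{331} \approx -1712.6$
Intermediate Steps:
$\frac{-250 - 237}{228 + 103} \cdot 1164 = - \frac{487}{331} \cdot 1164 = \left(-487\right) \frac{1}{331} \cdot 1164 = \left(- \frac{487}{331}\right) 1164 = - \frac{566868}{331}$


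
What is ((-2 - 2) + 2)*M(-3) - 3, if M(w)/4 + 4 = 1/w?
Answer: 95/3 ≈ 31.667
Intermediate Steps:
M(w) = -16 + 4/w
((-2 - 2) + 2)*M(-3) - 3 = ((-2 - 2) + 2)*(-16 + 4/(-3)) - 3 = (-4 + 2)*(-16 + 4*(-⅓)) - 3 = -2*(-16 - 4/3) - 3 = -2*(-52/3) - 3 = 104/3 - 3 = 95/3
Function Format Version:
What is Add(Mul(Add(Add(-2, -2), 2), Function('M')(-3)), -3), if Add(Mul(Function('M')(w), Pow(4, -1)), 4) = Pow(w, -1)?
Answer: Rational(95, 3) ≈ 31.667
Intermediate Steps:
Function('M')(w) = Add(-16, Mul(4, Pow(w, -1)))
Add(Mul(Add(Add(-2, -2), 2), Function('M')(-3)), -3) = Add(Mul(Add(Add(-2, -2), 2), Add(-16, Mul(4, Pow(-3, -1)))), -3) = Add(Mul(Add(-4, 2), Add(-16, Mul(4, Rational(-1, 3)))), -3) = Add(Mul(-2, Add(-16, Rational(-4, 3))), -3) = Add(Mul(-2, Rational(-52, 3)), -3) = Add(Rational(104, 3), -3) = Rational(95, 3)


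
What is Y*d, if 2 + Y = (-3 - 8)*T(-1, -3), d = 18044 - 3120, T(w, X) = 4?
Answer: -686504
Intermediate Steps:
d = 14924
Y = -46 (Y = -2 + (-3 - 8)*4 = -2 - 11*4 = -2 - 44 = -46)
Y*d = -46*14924 = -686504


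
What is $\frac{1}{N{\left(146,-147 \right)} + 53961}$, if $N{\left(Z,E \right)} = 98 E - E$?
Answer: $\frac{1}{39702} \approx 2.5188 \cdot 10^{-5}$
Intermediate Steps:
$N{\left(Z,E \right)} = 97 E$
$\frac{1}{N{\left(146,-147 \right)} + 53961} = \frac{1}{97 \left(-147\right) + 53961} = \frac{1}{-14259 + 53961} = \frac{1}{39702}$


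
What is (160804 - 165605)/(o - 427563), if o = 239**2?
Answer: 4801/370442 ≈ 0.012960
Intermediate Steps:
o = 57121
(160804 - 165605)/(o - 427563) = (160804 - 165605)/(57121 - 427563) = -4801/(-370442) = -4801*(-1/370442) = 4801/370442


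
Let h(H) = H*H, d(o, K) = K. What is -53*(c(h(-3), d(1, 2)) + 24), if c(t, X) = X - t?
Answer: -901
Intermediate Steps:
h(H) = H**2
-53*(c(h(-3), d(1, 2)) + 24) = -53*((2 - 1*(-3)**2) + 24) = -53*((2 - 1*9) + 24) = -53*((2 - 9) + 24) = -53*(-7 + 24) = -53*17 = -901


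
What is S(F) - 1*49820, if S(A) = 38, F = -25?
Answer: -49782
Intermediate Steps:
S(F) - 1*49820 = 38 - 1*49820 = 38 - 49820 = -49782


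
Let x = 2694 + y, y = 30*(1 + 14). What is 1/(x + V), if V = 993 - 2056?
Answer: 1/2081 ≈ 0.00048054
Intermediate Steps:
y = 450 (y = 30*15 = 450)
x = 3144 (x = 2694 + 450 = 3144)
V = -1063
1/(x + V) = 1/(3144 - 1063) = 1/2081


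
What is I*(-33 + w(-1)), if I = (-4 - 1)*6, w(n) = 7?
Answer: 780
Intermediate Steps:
I = -30 (I = -5*6 = -30)
I*(-33 + w(-1)) = -30*(-33 + 7) = -30*(-26) = 780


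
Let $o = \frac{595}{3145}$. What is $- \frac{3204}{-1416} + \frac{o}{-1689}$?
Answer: $\frac{16684805}{7374174} \approx 2.2626$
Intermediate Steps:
$o = \frac{7}{37}$ ($o = 595 \cdot \frac{1}{3145} = \frac{7}{37} \approx 0.18919$)
$- \frac{3204}{-1416} + \frac{o}{-1689} = - \frac{3204}{-1416} + \frac{7}{37 \left(-1689\right)} = \left(-3204\right) \left(- \frac{1}{1416}\right) + \frac{7}{37} \left(- \frac{1}{1689}\right) = \frac{267}{118} - \frac{7}{62493} = \frac{16684805}{7374174}$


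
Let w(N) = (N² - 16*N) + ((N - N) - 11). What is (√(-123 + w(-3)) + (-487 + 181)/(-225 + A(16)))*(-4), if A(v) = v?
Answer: -1224/209 - 4*I*√77 ≈ -5.8565 - 35.1*I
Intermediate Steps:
w(N) = -11 + N² - 16*N (w(N) = (N² - 16*N) + (0 - 11) = (N² - 16*N) - 11 = -11 + N² - 16*N)
(√(-123 + w(-3)) + (-487 + 181)/(-225 + A(16)))*(-4) = (√(-123 + (-11 + (-3)² - 16*(-3))) + (-487 + 181)/(-225 + 16))*(-4) = (√(-123 + (-11 + 9 + 48)) - 306/(-209))*(-4) = (√(-123 + 46) - 306*(-1/209))*(-4) = (√(-77) + 306/209)*(-4) = (I*√77 + 306/209)*(-4) = (306/209 + I*√77)*(-4) = -1224/209 - 4*I*√77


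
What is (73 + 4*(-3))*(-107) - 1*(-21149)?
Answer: 14622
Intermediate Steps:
(73 + 4*(-3))*(-107) - 1*(-21149) = (73 - 12)*(-107) + 21149 = 61*(-107) + 21149 = -6527 + 21149 = 14622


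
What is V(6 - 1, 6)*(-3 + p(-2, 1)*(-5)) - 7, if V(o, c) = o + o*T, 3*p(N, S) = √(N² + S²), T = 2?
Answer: -52 - 25*√5 ≈ -107.90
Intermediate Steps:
p(N, S) = √(N² + S²)/3
V(o, c) = 3*o (V(o, c) = o + o*2 = o + 2*o = 3*o)
V(6 - 1, 6)*(-3 + p(-2, 1)*(-5)) - 7 = (3*(6 - 1))*(-3 + (√((-2)² + 1²)/3)*(-5)) - 7 = (3*5)*(-3 + (√(4 + 1)/3)*(-5)) - 7 = 15*(-3 + (√5/3)*(-5)) - 7 = 15*(-3 - 5*√5/3) - 7 = (-45 - 25*√5) - 7 = -52 - 25*√5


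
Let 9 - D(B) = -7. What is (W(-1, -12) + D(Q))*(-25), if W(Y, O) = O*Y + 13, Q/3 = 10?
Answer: -1025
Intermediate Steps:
Q = 30 (Q = 3*10 = 30)
D(B) = 16 (D(B) = 9 - 1*(-7) = 9 + 7 = 16)
W(Y, O) = 13 + O*Y
(W(-1, -12) + D(Q))*(-25) = ((13 - 12*(-1)) + 16)*(-25) = ((13 + 12) + 16)*(-25) = (25 + 16)*(-25) = 41*(-25) = -1025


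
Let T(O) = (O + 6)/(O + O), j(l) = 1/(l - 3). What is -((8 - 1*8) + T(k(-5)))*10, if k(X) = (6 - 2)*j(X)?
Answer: 55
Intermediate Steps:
j(l) = 1/(-3 + l)
k(X) = 4/(-3 + X) (k(X) = (6 - 2)/(-3 + X) = 4/(-3 + X))
T(O) = (6 + O)/(2*O) (T(O) = (6 + O)/((2*O)) = (6 + O)*(1/(2*O)) = (6 + O)/(2*O))
-((8 - 1*8) + T(k(-5)))*10 = -((8 - 1*8) + (6 + 4/(-3 - 5))/(2*((4/(-3 - 5)))))*10 = -((8 - 8) + (6 + 4/(-8))/(2*((4/(-8)))))*10 = -(0 + (6 + 4*(-1/8))/(2*((4*(-1/8)))))*10 = -(0 + (6 - 1/2)/(2*(-1/2)))*10 = -(0 + (1/2)*(-2)*(11/2))*10 = -(0 - 11/2)*10 = -(-11)*10/2 = -1*(-55) = 55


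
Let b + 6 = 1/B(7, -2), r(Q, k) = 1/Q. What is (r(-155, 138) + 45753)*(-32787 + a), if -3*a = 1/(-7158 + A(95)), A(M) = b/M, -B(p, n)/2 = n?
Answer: -1897374722485116182/1264829295 ≈ -1.5001e+9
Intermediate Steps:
B(p, n) = -2*n
b = -23/4 (b = -6 + 1/(-2*(-2)) = -6 + 1/4 = -6 + ¼ = -23/4 ≈ -5.7500)
A(M) = -23/(4*M)
a = 380/8160189 (a = -1/(3*(-7158 - 23/4/95)) = -1/(3*(-7158 - 23/4*1/95)) = -1/(3*(-7158 - 23/380)) = -1/(3*(-2720063/380)) = -⅓*(-380/2720063) = 380/8160189 ≈ 4.6568e-5)
(r(-155, 138) + 45753)*(-32787 + a) = (1/(-155) + 45753)*(-32787 + 380/8160189) = (-1/155 + 45753)*(-267548116363/8160189) = (7091714/155)*(-267548116363/8160189) = -1897374722485116182/1264829295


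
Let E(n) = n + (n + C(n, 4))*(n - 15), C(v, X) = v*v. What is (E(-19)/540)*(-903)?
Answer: 3505747/180 ≈ 19476.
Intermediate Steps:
C(v, X) = v²
E(n) = n + (-15 + n)*(n + n²) (E(n) = n + (n + n²)*(n - 15) = n + (n + n²)*(-15 + n) = n + (-15 + n)*(n + n²))
(E(-19)/540)*(-903) = (-19*(-14 + (-19)² - 14*(-19))/540)*(-903) = (-19*(-14 + 361 + 266)*(1/540))*(-903) = (-19*613*(1/540))*(-903) = -11647*1/540*(-903) = -11647/540*(-903) = 3505747/180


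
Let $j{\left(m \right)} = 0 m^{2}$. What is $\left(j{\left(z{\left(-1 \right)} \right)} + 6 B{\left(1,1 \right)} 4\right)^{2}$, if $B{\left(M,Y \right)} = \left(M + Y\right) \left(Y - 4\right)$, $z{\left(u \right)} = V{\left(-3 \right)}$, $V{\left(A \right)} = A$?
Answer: $20736$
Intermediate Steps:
$z{\left(u \right)} = -3$
$j{\left(m \right)} = 0$
$B{\left(M,Y \right)} = \left(-4 + Y\right) \left(M + Y\right)$ ($B{\left(M,Y \right)} = \left(M + Y\right) \left(-4 + Y\right) = \left(-4 + Y\right) \left(M + Y\right)$)
$\left(j{\left(z{\left(-1 \right)} \right)} + 6 B{\left(1,1 \right)} 4\right)^{2} = \left(0 + 6 \left(1^{2} - 4 - 4 + 1 \cdot 1\right) 4\right)^{2} = \left(0 + 6 \left(1 - 4 - 4 + 1\right) 4\right)^{2} = \left(0 + 6 \left(-6\right) 4\right)^{2} = \left(0 - 144\right)^{2} = \left(-144\right)^{2} = 20736$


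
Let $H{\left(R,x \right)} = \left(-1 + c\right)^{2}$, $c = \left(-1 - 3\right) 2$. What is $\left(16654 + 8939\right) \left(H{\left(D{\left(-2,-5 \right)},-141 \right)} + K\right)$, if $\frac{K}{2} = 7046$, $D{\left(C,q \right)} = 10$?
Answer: $362729589$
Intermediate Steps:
$c = -8$ ($c = \left(-4\right) 2 = -8$)
$K = 14092$ ($K = 2 \cdot 7046 = 14092$)
$H{\left(R,x \right)} = 81$ ($H{\left(R,x \right)} = \left(-1 - 8\right)^{2} = \left(-9\right)^{2} = 81$)
$\left(16654 + 8939\right) \left(H{\left(D{\left(-2,-5 \right)},-141 \right)} + K\right) = \left(16654 + 8939\right) \left(81 + 14092\right) = 25593 \cdot 14173 = 362729589$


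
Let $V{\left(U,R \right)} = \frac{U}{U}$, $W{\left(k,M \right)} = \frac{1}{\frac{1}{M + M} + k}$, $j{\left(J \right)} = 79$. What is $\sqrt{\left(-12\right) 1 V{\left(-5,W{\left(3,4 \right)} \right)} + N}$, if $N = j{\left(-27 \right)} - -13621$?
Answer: $2 \sqrt{3422} \approx 117.0$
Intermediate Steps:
$W{\left(k,M \right)} = \frac{1}{k + \frac{1}{2 M}}$ ($W{\left(k,M \right)} = \frac{1}{\frac{1}{2 M} + k} = \frac{1}{k + \frac{1}{2 M}}$)
$N = 13700$ ($N = 79 - -13621 = 79 + 13621 = 13700$)
$V{\left(U,R \right)} = 1$
$\sqrt{\left(-12\right) 1 V{\left(-5,W{\left(3,4 \right)} \right)} + N} = \sqrt{\left(-12\right) 1 \cdot 1 + 13700} = \sqrt{\left(-12\right) 1 + 13700} = \sqrt{-12 + 13700} = \sqrt{13688} = 2 \sqrt{3422}$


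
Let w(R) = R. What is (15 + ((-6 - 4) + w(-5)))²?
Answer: 0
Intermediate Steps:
(15 + ((-6 - 4) + w(-5)))² = (15 + ((-6 - 4) - 5))² = (15 + (-10 - 5))² = (15 - 15)² = 0² = 0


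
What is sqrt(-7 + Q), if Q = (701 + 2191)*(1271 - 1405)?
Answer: I*sqrt(387535) ≈ 622.52*I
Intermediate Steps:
Q = -387528 (Q = 2892*(-134) = -387528)
sqrt(-7 + Q) = sqrt(-7 - 387528) = sqrt(-387535) = I*sqrt(387535)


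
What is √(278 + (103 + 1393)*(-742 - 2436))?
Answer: I*√4754010 ≈ 2180.4*I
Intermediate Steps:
√(278 + (103 + 1393)*(-742 - 2436)) = √(278 + 1496*(-3178)) = √(278 - 4754288) = √(-4754010) = I*√4754010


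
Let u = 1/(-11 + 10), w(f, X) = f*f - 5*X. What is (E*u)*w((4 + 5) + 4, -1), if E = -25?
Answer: 4350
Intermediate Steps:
w(f, X) = f**2 - 5*X
u = -1 (u = 1/(-1) = -1)
(E*u)*w((4 + 5) + 4, -1) = (-25*(-1))*(((4 + 5) + 4)**2 - 5*(-1)) = 25*((9 + 4)**2 + 5) = 25*(13**2 + 5) = 25*(169 + 5) = 25*174 = 4350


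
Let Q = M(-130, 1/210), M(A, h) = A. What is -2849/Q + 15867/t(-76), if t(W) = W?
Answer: -923093/4940 ≈ -186.86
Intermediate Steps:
Q = -130
-2849/Q + 15867/t(-76) = -2849/(-130) + 15867/(-76) = -2849*(-1/130) + 15867*(-1/76) = 2849/130 - 15867/76 = -923093/4940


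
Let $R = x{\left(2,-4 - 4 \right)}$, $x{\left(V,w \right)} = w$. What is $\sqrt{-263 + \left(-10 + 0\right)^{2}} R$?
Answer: $- 8 i \sqrt{163} \approx - 102.14 i$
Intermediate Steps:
$R = -8$ ($R = -4 - 4 = -8$)
$\sqrt{-263 + \left(-10 + 0\right)^{2}} R = \sqrt{-263 + \left(-10 + 0\right)^{2}} \left(-8\right) = \sqrt{-263 + \left(-10\right)^{2}} \left(-8\right) = \sqrt{-263 + 100} \left(-8\right) = \sqrt{-163} \left(-8\right) = i \sqrt{163} \left(-8\right) = - 8 i \sqrt{163}$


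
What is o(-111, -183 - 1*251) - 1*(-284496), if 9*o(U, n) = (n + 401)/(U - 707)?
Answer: 698153195/2454 ≈ 2.8450e+5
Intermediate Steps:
o(U, n) = (401 + n)/(9*(-707 + U)) (o(U, n) = ((n + 401)/(U - 707))/9 = ((401 + n)/(-707 + U))/9 = (401 + n)/(9*(-707 + U)))
o(-111, -183 - 1*251) - 1*(-284496) = (401 + (-183 - 1*251))/(9*(-707 - 111)) - 1*(-284496) = (⅑)*(401 + (-183 - 251))/(-818) + 284496 = (⅑)*(-1/818)*(401 - 434) + 284496 = (⅑)*(-1/818)*(-33) + 284496 = 11/2454 + 284496 = 698153195/2454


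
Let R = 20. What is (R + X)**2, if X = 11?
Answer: 961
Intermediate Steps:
(R + X)**2 = (20 + 11)**2 = 31**2 = 961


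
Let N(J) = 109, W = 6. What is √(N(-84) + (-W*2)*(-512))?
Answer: 13*√37 ≈ 79.076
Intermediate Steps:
√(N(-84) + (-W*2)*(-512)) = √(109 + (-1*6*2)*(-512)) = √(109 - 6*2*(-512)) = √(109 - 12*(-512)) = √(109 + 6144) = √6253 = 13*√37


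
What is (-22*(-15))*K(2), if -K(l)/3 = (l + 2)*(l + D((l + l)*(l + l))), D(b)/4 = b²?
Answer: -4062960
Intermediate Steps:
D(b) = 4*b²
K(l) = -3*(2 + l)*(l + 64*l⁴) (K(l) = -3*(l + 2)*(l + 4*((l + l)*(l + l))²) = -3*(2 + l)*(l + 4*((2*l)*(2*l))²) = -3*(2 + l)*(l + 4*(4*l²)²) = -3*(2 + l)*(l + 4*(16*l⁴)) = -3*(2 + l)*(l + 64*l⁴))
(-22*(-15))*K(2) = (-22*(-15))*(3*2*(-2 - 1*2 - 128*2³ - 64*2⁴)) = 330*(3*2*(-2 - 2 - 128*8 - 64*16)) = 330*(3*2*(-2 - 2 - 1024 - 1024)) = 330*(3*2*(-2052)) = 330*(-12312) = -4062960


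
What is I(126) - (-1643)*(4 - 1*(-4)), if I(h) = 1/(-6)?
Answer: 78863/6 ≈ 13144.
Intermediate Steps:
I(h) = -1/6
I(126) - (-1643)*(4 - 1*(-4)) = -1/6 - (-1643)*(4 - 1*(-4)) = -1/6 - (-1643)*(4 + 4) = -1/6 - (-1643)*8 = -1/6 - 1*(-13144) = -1/6 + 13144 = 78863/6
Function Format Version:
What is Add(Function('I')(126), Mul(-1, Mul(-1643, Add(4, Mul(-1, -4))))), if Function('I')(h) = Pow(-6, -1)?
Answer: Rational(78863, 6) ≈ 13144.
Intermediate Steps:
Function('I')(h) = Rational(-1, 6)
Add(Function('I')(126), Mul(-1, Mul(-1643, Add(4, Mul(-1, -4))))) = Add(Rational(-1, 6), Mul(-1, Mul(-1643, Add(4, Mul(-1, -4))))) = Add(Rational(-1, 6), Mul(-1, Mul(-1643, Add(4, 4)))) = Add(Rational(-1, 6), Mul(-1, Mul(-1643, 8))) = Add(Rational(-1, 6), Mul(-1, -13144)) = Add(Rational(-1, 6), 13144) = Rational(78863, 6)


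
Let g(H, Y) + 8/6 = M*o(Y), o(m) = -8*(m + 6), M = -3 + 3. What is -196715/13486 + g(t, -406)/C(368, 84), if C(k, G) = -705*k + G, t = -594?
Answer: -38264398169/2623256262 ≈ -14.587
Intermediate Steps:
M = 0
o(m) = -48 - 8*m (o(m) = -8*(6 + m) = -48 - 8*m)
C(k, G) = G - 705*k
g(H, Y) = -4/3 (g(H, Y) = -4/3 + 0*(-48 - 8*Y) = -4/3 + 0 = -4/3)
-196715/13486 + g(t, -406)/C(368, 84) = -196715/13486 - 4/(3*(84 - 705*368)) = -196715*1/13486 - 4/(3*(84 - 259440)) = -196715/13486 - 4/3/(-259356) = -196715/13486 - 4/3*(-1/259356) = -196715/13486 + 1/194517 = -38264398169/2623256262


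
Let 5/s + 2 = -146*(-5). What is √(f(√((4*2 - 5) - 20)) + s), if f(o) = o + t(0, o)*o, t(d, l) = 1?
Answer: √(910 + 264992*I*√17)/364 ≈ 2.0314 + 2.0297*I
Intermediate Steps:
f(o) = 2*o (f(o) = o + 1*o = o + o = 2*o)
s = 5/728 (s = 5/(-2 - 146*(-5)) = 5/(-2 + 730) = 5/728 ≈ 0.0068681)
√(f(√((4*2 - 5) - 20)) + s) = √(2*√((4*2 - 5) - 20) + 5/728) = √(2*√((8 - 5) - 20) + 5/728) = √(2*√(3 - 20) + 5/728) = √(2*√(-17) + 5/728) = √(2*(I*√17) + 5/728) = √(2*I*√17 + 5/728) = √(5/728 + 2*I*√17)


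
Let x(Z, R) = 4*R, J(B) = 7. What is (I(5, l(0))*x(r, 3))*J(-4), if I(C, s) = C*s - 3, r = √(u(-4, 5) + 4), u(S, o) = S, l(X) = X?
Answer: -252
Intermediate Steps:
r = 0 (r = √(-4 + 4) = √0 = 0)
I(C, s) = -3 + C*s
(I(5, l(0))*x(r, 3))*J(-4) = ((-3 + 5*0)*(4*3))*7 = ((-3 + 0)*12)*7 = -3*12*7 = -36*7 = -252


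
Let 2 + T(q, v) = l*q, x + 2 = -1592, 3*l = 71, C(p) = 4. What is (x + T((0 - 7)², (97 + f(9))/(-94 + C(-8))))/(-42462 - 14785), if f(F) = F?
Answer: 1309/171741 ≈ 0.0076219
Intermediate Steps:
l = 71/3 (l = (⅓)*71 = 71/3 ≈ 23.667)
x = -1594 (x = -2 - 1592 = -1594)
T(q, v) = -2 + 71*q/3
(x + T((0 - 7)², (97 + f(9))/(-94 + C(-8))))/(-42462 - 14785) = (-1594 + (-2 + 71*(0 - 7)²/3))/(-42462 - 14785) = (-1594 + (-2 + (71/3)*(-7)²))/(-57247) = (-1594 + (-2 + (71/3)*49))*(-1/57247) = (-1594 + (-2 + 3479/3))*(-1/57247) = (-1594 + 3473/3)*(-1/57247) = -1309/3*(-1/57247) = 1309/171741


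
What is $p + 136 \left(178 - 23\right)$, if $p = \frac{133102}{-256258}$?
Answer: $\frac{2700892769}{128129} \approx 21079.0$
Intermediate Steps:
$p = - \frac{66551}{128129}$ ($p = 133102 \left(- \frac{1}{256258}\right) = - \frac{66551}{128129} \approx -0.51941$)
$p + 136 \left(178 - 23\right) = - \frac{66551}{128129} + 136 \left(178 - 23\right) = - \frac{66551}{128129} + 136 \cdot 155 = - \frac{66551}{128129} + 21080 = \frac{2700892769}{128129}$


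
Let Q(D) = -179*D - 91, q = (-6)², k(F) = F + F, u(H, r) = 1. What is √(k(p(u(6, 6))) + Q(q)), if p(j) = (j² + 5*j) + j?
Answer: I*√6521 ≈ 80.753*I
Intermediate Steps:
p(j) = j² + 6*j
k(F) = 2*F
q = 36
Q(D) = -91 - 179*D
√(k(p(u(6, 6))) + Q(q)) = √(2*(1*(6 + 1)) + (-91 - 179*36)) = √(2*(1*7) + (-91 - 6444)) = √(2*7 - 6535) = √(14 - 6535) = √(-6521) = I*√6521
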